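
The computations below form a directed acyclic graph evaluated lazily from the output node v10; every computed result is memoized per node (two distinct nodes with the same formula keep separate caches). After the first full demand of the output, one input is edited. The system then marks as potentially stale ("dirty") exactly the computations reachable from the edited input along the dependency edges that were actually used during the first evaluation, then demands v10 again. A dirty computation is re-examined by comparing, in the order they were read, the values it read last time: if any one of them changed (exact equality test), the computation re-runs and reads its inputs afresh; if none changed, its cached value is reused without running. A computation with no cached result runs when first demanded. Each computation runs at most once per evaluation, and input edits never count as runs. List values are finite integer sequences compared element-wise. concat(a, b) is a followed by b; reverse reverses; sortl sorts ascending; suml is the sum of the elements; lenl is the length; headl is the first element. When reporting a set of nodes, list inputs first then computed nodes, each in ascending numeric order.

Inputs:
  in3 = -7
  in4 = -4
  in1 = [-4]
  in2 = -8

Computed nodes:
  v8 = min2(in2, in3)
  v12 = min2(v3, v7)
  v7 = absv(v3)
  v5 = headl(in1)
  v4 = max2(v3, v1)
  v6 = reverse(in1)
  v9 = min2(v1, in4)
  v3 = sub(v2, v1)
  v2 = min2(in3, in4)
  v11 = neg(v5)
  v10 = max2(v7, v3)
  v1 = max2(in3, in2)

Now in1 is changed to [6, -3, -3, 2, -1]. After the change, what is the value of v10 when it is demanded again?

First demand of the output computes:
  v1 = max2(-7, -8) = -7
  v2 = min2(-7, -4) = -7
  v3 = sub(-7, -7) = 0
  v7 = absv(0) = 0
  v10 = max2(0, 0) = 0

After the edit, cleaning proceeds:
  in1 only reaches undemanded nodes; the second demand re-runs nothing.

Note the shortcut — in1 feeds only undemanded nodes, so no recomputation happens.

Demanding v10 again yields 0.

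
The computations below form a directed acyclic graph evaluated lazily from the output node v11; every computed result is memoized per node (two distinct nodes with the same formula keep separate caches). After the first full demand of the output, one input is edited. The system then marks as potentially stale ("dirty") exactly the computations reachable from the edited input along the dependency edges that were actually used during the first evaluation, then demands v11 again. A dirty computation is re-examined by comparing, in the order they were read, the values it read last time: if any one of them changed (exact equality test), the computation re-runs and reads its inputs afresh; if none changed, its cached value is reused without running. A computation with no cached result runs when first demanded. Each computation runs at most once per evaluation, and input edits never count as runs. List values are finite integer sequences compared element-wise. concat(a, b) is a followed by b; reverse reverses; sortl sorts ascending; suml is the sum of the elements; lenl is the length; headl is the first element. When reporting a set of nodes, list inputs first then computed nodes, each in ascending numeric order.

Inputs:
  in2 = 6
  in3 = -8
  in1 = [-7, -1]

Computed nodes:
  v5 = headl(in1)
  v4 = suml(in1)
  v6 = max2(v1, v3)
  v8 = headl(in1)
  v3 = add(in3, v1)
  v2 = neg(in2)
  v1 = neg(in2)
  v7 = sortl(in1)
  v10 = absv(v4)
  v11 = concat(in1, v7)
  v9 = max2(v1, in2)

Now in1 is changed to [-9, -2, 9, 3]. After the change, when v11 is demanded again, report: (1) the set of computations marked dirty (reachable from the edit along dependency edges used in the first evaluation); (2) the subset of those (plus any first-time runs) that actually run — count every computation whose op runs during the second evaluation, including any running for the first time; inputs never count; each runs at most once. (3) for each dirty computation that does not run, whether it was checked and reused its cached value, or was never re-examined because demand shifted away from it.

First demand of the output computes:
  v7 = sortl([-7, -1]) = [-7, -1]
  v11 = concat([-7, -1], [-7, -1]) = [-7, -1, -7, -1]

After the edit, cleaning proceeds:
  v7: a read changed (in1 [-7, -1]->[-9, -2, 9, 3]) — executes, giving [-9, -2, 3, 9].
  v11: a read changed (in1 [-7, -1]->[-9, -2, 9, 3]; v7 [-7, -1]->[-9, -2, 3, 9]) — executes, giving [-9, -2, 9, 3, -9, -2, 3, 9].

The edit dirties: v7, v11.
2 computations run: v7, v11.
No dirty computation escaped a run.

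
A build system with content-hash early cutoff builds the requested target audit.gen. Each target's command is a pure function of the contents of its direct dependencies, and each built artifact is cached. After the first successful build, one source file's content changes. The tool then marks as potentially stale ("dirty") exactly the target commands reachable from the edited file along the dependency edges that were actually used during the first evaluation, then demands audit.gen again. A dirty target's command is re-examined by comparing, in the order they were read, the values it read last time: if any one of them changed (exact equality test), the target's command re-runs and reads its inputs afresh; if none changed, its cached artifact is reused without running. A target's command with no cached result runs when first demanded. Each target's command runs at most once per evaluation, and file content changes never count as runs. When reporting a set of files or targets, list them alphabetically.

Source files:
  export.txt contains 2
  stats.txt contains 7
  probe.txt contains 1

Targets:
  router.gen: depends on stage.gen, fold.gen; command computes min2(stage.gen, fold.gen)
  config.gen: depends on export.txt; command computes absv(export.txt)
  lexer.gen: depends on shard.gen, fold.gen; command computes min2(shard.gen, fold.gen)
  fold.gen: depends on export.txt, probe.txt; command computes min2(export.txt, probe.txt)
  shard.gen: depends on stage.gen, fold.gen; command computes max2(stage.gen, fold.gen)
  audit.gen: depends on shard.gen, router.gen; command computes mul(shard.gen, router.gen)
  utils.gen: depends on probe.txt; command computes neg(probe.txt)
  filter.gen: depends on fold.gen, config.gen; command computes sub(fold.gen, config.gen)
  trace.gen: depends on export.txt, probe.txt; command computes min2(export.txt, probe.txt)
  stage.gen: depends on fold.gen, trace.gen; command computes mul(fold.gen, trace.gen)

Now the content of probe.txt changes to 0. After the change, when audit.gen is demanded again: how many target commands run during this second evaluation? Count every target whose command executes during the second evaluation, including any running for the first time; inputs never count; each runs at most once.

Target commands that run: audit.gen, fold.gen, router.gen, shard.gen, stage.gen, trace.gen — 6 in total.

First evaluation (everything demanded from the output):
  fold.gen = min2(2, 1) = 1
  trace.gen = min2(2, 1) = 1
  stage.gen = mul(1, 1) = 1
  router.gen = min2(1, 1) = 1
  shard.gen = max2(1, 1) = 1
  audit.gen = mul(1, 1) = 1

Propagation after the edit:
  fold.gen: runs — probe.txt 1->0; result 0.
  trace.gen: runs — probe.txt 1->0; result 0.
  stage.gen: runs — fold.gen 1->0; trace.gen 1->0; result 0.
  router.gen: runs — stage.gen 1->0; fold.gen 1->0; result 0.
  shard.gen: runs — stage.gen 1->0; fold.gen 1->0; result 0.
  audit.gen: runs — shard.gen 1->0; router.gen 1->0; result 0.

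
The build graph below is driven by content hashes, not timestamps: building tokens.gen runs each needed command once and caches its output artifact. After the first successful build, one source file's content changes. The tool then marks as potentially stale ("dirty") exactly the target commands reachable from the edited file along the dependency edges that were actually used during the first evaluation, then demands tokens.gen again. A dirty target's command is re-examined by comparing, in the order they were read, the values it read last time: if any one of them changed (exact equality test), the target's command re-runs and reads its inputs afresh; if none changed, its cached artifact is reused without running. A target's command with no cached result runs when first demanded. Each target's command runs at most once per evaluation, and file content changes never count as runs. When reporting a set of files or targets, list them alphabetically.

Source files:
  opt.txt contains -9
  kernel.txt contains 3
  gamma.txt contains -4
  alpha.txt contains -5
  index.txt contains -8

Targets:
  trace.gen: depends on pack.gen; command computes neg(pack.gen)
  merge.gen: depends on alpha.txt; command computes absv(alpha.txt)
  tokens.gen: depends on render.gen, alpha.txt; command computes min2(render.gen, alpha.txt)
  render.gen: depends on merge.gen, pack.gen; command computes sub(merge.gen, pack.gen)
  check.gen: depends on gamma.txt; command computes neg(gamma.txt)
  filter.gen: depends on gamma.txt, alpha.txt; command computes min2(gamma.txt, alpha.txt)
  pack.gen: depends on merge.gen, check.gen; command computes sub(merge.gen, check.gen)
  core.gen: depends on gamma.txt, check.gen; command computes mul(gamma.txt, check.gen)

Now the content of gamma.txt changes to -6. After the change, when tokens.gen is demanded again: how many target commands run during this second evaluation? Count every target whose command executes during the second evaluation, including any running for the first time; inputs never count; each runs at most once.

Run set: check.gen, pack.gen, render.gen, tokens.gen (4 run).

Initial pass — values computed on the first demand:
  check.gen = neg(-4) = 4
  merge.gen = absv(-5) = 5
  pack.gen = sub(5, 4) = 1
  render.gen = sub(5, 1) = 4
  tokens.gen = min2(4, -5) = -5

Second demand — change propagation:
  check.gen: re-runs because gamma.txt -4->-6; new result 6.
  pack.gen: re-runs because check.gen 4->6; new result -1.
  render.gen: re-runs because pack.gen 1->-1; new result 6.
  tokens.gen: re-runs because render.gen 4->6; new result -5 (unchanged).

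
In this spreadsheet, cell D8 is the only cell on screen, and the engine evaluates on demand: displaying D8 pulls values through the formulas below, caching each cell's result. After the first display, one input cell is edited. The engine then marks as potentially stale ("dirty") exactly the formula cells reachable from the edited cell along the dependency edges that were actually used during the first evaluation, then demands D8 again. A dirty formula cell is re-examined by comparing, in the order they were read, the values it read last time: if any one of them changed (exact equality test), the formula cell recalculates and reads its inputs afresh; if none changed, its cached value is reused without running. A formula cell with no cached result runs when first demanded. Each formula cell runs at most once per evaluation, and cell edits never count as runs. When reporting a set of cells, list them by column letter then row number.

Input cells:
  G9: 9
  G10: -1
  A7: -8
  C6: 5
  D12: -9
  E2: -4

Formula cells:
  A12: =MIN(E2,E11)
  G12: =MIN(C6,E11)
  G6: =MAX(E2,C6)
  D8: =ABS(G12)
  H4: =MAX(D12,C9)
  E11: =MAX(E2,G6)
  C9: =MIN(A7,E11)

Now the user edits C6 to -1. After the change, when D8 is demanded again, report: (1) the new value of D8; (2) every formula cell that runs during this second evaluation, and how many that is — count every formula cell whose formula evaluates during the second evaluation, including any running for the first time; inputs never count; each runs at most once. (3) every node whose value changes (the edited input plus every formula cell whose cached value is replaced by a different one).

D8 now evaluates to 1.
Run set: D8, E11, G6, G12 (4 run).
Changed values: C6, D8, E11, G6, G12.

Initial pass — values computed on the first demand:
  G6 = MAX(-4, 5) = 5
  E11 = MAX(-4, 5) = 5
  G12 = MIN(5, 5) = 5
  D8 = ABS(5) = 5

Second demand — change propagation:
  G6: re-runs because C6 5->-1; new result -1.
  E11: re-runs because G6 5->-1; new result -1.
  G12: re-runs because C6 5->-1; E11 5->-1; new result -1.
  D8: re-runs because G12 5->-1; new result 1.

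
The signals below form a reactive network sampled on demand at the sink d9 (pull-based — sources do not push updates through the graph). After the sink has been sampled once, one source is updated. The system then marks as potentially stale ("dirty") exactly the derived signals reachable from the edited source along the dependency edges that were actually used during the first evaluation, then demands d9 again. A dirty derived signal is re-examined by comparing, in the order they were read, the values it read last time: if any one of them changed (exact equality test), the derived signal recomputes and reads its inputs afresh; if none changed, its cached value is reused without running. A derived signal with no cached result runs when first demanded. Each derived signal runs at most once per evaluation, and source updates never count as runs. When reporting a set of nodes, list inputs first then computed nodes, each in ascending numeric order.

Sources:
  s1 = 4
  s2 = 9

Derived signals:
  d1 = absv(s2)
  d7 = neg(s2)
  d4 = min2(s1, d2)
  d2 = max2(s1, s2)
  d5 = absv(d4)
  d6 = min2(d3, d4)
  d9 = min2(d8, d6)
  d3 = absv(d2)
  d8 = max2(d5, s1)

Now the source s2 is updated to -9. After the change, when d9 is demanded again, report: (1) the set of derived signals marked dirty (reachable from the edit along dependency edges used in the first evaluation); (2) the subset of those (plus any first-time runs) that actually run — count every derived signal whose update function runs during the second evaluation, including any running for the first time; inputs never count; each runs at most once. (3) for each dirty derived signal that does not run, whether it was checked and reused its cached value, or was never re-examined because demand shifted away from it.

Dirty set: d2, d3, d4, d5, d6, d8, d9.
Run set: d2, d3, d4, d6 (4 run).
Re-examined without running (cache reused): d5, d8, d9.
The important point: at d5 every value read last time is unchanged, so the dirty flag clears without a run.

Initial pass — values computed on the first demand:
  d2 = max2(4, 9) = 9
  d3 = absv(9) = 9
  d4 = min2(4, 9) = 4
  d5 = absv(4) = 4
  d6 = min2(9, 4) = 4
  d8 = max2(4, 4) = 4
  d9 = min2(4, 4) = 4

Second demand — change propagation:
  d2: re-runs because s2 9->-9; new result 4.
  d3: re-runs because d2 9->4; new result 4.
  d4: re-runs because d2 9->4; new result 4 (unchanged).
  d5: re-examined; everything it read last time is the same (d4 unchanged) — cache 4 kept, no run.
  d6: re-runs because d3 9->4; new result 4 (unchanged).
  d8: re-examined; everything it read last time is the same (d5 unchanged, s1 unchanged) — cache 4 kept, no run.
  d9: re-examined; everything it read last time is the same (d8 unchanged, d6 unchanged) — cache 4 kept, no run.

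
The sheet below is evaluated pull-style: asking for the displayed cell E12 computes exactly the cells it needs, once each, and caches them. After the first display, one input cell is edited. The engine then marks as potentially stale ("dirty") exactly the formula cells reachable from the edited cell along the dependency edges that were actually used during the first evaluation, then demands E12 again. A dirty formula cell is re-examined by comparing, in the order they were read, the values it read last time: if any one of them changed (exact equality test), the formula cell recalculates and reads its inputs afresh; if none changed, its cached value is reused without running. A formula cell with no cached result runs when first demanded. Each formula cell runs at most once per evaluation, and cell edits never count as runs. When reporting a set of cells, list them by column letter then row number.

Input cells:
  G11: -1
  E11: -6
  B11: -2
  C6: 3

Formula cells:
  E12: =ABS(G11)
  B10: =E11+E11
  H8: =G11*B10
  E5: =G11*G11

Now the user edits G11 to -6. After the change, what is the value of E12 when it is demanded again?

First demand of the output computes:
  E12 = ABS(-1) = 1

After the edit, cleaning proceeds:
  E12: a read changed (G11 -1->-6) — executes, giving 6.

Demanding E12 again yields 6.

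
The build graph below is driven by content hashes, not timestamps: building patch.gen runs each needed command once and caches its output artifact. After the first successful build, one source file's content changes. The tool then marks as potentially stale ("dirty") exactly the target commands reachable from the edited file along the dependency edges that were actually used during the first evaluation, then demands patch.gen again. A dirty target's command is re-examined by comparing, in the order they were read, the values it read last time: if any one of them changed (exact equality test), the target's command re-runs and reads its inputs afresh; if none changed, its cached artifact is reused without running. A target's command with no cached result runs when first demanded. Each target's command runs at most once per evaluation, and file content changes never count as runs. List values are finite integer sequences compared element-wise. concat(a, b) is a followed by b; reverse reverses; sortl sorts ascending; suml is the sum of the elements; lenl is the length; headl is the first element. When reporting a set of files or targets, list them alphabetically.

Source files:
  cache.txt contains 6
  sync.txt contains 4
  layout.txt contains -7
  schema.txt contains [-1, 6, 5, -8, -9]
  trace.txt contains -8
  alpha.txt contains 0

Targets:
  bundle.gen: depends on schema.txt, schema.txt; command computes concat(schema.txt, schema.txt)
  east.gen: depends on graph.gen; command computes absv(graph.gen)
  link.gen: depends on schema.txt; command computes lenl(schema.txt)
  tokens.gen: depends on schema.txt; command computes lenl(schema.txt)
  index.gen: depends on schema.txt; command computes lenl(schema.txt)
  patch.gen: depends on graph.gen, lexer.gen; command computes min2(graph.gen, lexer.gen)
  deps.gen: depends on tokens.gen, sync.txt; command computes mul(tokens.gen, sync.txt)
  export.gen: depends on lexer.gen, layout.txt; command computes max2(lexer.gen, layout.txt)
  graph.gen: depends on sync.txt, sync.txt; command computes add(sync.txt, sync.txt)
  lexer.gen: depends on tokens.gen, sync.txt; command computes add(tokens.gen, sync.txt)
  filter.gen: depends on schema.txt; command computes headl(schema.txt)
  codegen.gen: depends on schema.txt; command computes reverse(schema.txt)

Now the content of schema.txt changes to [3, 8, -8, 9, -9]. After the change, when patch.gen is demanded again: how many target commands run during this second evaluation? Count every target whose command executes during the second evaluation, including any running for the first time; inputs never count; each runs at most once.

Initial pass — values computed on the first demand:
  graph.gen = add(4, 4) = 8
  tokens.gen = lenl([-1, 6, 5, -8, -9]) = 5
  lexer.gen = add(5, 4) = 9
  patch.gen = min2(8, 9) = 8

Second demand — change propagation:
  tokens.gen: re-runs because schema.txt [-1, 6, 5, -8, -9]->[3, 8, -8, 9, -9]; new result 5 (unchanged).
  lexer.gen: re-examined; everything it read last time is the same (tokens.gen unchanged, sync.txt unchanged) — cache 9 kept, no run.
  patch.gen: re-examined; everything it read last time is the same (graph.gen unchanged, lexer.gen unchanged) — cache 8 kept, no run.

The important point: tokens.gen recomputes to an identical value, and the output ends up unchanged.

Run set: tokens.gen (1 run).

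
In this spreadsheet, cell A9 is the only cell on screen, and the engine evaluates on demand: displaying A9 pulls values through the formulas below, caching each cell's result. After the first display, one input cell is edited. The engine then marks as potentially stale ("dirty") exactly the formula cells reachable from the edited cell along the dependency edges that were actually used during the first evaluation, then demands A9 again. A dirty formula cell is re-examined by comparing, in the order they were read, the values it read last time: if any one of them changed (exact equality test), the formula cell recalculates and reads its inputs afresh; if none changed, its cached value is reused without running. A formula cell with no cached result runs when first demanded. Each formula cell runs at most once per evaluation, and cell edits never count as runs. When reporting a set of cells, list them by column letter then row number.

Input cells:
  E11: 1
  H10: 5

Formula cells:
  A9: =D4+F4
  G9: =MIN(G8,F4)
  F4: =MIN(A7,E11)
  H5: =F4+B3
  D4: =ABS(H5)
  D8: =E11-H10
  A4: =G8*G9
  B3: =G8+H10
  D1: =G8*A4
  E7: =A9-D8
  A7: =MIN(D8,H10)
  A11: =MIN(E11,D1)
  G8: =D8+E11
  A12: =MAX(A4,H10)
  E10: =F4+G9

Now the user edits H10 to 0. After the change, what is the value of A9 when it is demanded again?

A9 now evaluates to 2.

Initial pass — values computed on the first demand:
  D8 = 1 - 5 = -4
  A7 = MIN(-4, 5) = -4
  F4 = MIN(-4, 1) = -4
  G8 = -4 + 1 = -3
  B3 = -3 + 5 = 2
  H5 = -4 + 2 = -2
  D4 = ABS(-2) = 2
  A9 = 2 + -4 = -2

Second demand — change propagation:
  D8: re-runs because H10 5->0; new result 1.
  A7: re-runs because D8 -4->1; H10 5->0; new result 0.
  F4: re-runs because A7 -4->0; new result 0.
  G8: re-runs because D8 -4->1; new result 2.
  B3: re-runs because G8 -3->2; H10 5->0; new result 2 (unchanged).
  H5: re-runs because F4 -4->0; new result 2.
  D4: re-runs because H5 -2->2; new result 2 (unchanged).
  A9: re-runs because F4 -4->0; new result 2.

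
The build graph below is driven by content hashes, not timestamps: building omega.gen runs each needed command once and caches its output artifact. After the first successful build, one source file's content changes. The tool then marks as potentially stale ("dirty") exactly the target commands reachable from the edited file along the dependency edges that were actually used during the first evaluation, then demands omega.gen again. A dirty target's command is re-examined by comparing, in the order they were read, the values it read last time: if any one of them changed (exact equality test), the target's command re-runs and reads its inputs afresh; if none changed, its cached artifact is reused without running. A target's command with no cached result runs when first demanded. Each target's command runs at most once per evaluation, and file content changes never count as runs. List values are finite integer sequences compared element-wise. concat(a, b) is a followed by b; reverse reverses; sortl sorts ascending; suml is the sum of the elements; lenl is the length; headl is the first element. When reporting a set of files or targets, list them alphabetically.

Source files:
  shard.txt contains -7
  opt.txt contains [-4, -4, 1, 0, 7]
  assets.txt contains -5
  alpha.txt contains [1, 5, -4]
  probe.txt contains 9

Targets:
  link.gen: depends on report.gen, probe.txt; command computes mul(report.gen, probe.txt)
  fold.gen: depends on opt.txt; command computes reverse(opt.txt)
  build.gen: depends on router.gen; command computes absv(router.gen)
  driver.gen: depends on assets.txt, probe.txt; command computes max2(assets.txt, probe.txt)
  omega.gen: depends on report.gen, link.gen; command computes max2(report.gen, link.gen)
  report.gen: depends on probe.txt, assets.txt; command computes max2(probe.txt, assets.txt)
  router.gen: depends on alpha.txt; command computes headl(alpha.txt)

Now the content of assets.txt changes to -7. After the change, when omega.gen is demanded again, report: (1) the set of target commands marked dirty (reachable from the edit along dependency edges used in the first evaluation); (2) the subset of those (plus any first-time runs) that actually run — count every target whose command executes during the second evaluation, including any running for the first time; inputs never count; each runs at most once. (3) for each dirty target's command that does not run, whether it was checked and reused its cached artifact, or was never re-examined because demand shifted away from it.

Dirty set: link.gen, omega.gen, report.gen.
Run set: report.gen (1 run).
Re-examined without running (cache reused): link.gen, omega.gen.
The important point: report.gen recomputes to an identical value, and the output ends up unchanged.

Initial pass — values computed on the first demand:
  report.gen = max2(9, -5) = 9
  link.gen = mul(9, 9) = 81
  omega.gen = max2(9, 81) = 81

Second demand — change propagation:
  report.gen: re-runs because assets.txt -5->-7; new result 9 (unchanged).
  link.gen: re-examined; everything it read last time is the same (report.gen unchanged, probe.txt unchanged) — cache 81 kept, no run.
  omega.gen: re-examined; everything it read last time is the same (report.gen unchanged, link.gen unchanged) — cache 81 kept, no run.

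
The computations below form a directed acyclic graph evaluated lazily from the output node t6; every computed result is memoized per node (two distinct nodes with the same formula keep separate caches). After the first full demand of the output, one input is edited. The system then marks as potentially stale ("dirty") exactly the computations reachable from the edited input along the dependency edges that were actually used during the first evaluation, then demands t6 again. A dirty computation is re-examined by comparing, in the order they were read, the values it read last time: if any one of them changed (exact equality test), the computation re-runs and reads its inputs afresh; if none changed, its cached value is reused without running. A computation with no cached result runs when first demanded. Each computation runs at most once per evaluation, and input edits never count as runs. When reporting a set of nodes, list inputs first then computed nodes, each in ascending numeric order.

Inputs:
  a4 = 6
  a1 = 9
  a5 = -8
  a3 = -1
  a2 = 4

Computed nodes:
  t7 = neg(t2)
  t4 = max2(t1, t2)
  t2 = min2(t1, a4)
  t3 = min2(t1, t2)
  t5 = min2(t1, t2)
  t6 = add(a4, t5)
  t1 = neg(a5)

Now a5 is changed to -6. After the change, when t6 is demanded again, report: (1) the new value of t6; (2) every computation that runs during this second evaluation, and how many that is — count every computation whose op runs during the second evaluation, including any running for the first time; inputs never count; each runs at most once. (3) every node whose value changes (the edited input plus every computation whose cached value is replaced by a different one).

First demand of the output computes:
  t1 = neg(-8) = 8
  t2 = min2(8, 6) = 6
  t5 = min2(8, 6) = 6
  t6 = add(6, 6) = 12

After the edit, cleaning proceeds:
  t1: a read changed (a5 -8->-6) — executes, giving 6.
  t2: a read changed (t1 8->6) — executes, giving 6 — identical to its old value.
  t5: a read changed (t1 8->6) — executes, giving 6 — identical to its old value.
  t6: dirty, but its reads are unchanged (a4 unchanged, t5 unchanged); cached 12 stands.

Note where the cutoff bites: t6 is checked, finds nothing changed, and keeps its cache.

Demanding t6 again yields 12.
3 computations run: t1, t2, t5.
The nodes whose values change: a5, t1.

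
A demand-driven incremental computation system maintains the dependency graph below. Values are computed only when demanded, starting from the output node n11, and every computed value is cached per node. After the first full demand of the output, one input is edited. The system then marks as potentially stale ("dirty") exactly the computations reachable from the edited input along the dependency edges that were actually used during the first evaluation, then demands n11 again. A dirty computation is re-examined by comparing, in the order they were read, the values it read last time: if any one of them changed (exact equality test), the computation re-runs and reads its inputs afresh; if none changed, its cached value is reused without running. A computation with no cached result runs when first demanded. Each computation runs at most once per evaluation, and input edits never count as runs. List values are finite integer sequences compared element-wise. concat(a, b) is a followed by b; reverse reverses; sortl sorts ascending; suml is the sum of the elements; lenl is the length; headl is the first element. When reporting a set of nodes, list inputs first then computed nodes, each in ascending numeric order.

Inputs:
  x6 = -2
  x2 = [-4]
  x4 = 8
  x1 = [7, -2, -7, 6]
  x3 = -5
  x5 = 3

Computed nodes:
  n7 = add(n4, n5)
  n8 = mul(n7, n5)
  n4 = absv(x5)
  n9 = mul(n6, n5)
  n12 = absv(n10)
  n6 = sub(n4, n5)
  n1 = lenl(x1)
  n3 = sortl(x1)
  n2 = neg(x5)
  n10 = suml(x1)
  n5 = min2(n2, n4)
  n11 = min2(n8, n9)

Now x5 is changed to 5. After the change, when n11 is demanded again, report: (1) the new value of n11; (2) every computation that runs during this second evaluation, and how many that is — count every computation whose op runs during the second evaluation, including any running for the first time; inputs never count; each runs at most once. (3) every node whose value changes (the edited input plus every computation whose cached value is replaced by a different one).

First evaluation (everything demanded from the output):
  n2 = neg(3) = -3
  n4 = absv(3) = 3
  n5 = min2(-3, 3) = -3
  n6 = sub(3, -3) = 6
  n7 = add(3, -3) = 0
  n8 = mul(0, -3) = 0
  n9 = mul(6, -3) = -18
  n11 = min2(0, -18) = -18

Propagation after the edit:
  n2: runs — x5 3->5; result -5.
  n4: runs — x5 3->5; result 5.
  n5: runs — n2 -3->-5; n4 3->5; result -5.
  n6: runs — n4 3->5; n5 -3->-5; result 10.
  n7: runs — n4 3->5; n5 -3->-5; result 0 (same value as before).
  n8: runs — n5 -3->-5; result 0 (same value as before).
  n9: runs — n6 6->10; n5 -3->-5; result -50.
  n11: runs — n9 -18->-50; result -50.

New value of n11: -50.
Computations that run: n2, n4, n5, n6, n7, n8, n9, n11 — 8 in total.
Values that change: x5, n2, n4, n5, n6, n9, n11.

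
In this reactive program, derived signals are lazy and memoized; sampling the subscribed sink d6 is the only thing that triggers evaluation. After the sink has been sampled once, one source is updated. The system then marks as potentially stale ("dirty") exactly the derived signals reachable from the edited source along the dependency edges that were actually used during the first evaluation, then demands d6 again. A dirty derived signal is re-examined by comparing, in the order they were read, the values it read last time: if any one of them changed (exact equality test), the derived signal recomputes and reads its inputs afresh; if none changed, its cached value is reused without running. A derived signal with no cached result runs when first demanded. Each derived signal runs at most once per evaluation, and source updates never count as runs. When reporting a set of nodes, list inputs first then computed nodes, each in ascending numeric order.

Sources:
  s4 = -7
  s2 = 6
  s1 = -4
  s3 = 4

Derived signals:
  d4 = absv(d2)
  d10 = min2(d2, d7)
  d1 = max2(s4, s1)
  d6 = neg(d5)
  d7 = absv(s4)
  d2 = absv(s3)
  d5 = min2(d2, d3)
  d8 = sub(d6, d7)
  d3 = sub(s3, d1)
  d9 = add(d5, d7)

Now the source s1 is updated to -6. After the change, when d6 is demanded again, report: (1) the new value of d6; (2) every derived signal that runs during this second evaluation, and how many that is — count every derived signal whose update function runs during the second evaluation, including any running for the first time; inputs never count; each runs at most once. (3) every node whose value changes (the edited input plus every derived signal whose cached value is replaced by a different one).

First demand of the output computes:
  d1 = max2(-7, -4) = -4
  d2 = absv(4) = 4
  d3 = sub(4, -4) = 8
  d5 = min2(4, 8) = 4
  d6 = neg(4) = -4

After the edit, cleaning proceeds:
  d1: a read changed (s1 -4->-6) — executes, giving -6.
  d3: a read changed (d1 -4->-6) — executes, giving 10.
  d5: a read changed (d3 8->10) — executes, giving 4 — identical to its old value.
  d6: dirty, but its reads are unchanged (d5 unchanged); cached -4 stands.

Note the absorption at d5: it re-runs yet its value is the same, leaving the output's value untouched.

Demanding d6 again yields -4.
3 derived signals run: d1, d3, d5.
The nodes whose values change: s1, d1, d3.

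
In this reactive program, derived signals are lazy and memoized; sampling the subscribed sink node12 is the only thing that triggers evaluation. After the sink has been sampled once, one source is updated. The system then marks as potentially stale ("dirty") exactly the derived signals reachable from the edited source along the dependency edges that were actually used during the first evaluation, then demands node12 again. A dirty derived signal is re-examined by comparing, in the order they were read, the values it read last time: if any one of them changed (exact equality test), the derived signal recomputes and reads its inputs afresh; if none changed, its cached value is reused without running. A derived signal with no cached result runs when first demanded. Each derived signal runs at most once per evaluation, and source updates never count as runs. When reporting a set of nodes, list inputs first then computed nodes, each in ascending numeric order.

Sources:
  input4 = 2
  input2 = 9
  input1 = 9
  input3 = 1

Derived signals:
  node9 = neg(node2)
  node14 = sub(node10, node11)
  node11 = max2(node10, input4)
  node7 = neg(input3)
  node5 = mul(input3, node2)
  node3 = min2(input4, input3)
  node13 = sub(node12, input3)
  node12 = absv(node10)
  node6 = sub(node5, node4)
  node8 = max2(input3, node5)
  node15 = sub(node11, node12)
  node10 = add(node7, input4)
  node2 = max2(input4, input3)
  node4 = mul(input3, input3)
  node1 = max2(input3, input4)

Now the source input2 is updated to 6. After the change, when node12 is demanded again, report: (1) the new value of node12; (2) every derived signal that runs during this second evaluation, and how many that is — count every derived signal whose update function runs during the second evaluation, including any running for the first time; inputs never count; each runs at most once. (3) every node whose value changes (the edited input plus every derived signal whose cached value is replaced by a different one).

Demanding node12 again yields 1.
0 derived signals run: none.
The nodes whose values change: input2.
Note the shortcut — nothing in the graph depends on input2 at all, so no recomputation happens.

First demand of the output computes:
  node7 = neg(1) = -1
  node10 = add(-1, 2) = 1
  node12 = absv(1) = 1

After the edit, cleaning proceeds:
  no node depends on input2 at all; the second demand re-runs nothing.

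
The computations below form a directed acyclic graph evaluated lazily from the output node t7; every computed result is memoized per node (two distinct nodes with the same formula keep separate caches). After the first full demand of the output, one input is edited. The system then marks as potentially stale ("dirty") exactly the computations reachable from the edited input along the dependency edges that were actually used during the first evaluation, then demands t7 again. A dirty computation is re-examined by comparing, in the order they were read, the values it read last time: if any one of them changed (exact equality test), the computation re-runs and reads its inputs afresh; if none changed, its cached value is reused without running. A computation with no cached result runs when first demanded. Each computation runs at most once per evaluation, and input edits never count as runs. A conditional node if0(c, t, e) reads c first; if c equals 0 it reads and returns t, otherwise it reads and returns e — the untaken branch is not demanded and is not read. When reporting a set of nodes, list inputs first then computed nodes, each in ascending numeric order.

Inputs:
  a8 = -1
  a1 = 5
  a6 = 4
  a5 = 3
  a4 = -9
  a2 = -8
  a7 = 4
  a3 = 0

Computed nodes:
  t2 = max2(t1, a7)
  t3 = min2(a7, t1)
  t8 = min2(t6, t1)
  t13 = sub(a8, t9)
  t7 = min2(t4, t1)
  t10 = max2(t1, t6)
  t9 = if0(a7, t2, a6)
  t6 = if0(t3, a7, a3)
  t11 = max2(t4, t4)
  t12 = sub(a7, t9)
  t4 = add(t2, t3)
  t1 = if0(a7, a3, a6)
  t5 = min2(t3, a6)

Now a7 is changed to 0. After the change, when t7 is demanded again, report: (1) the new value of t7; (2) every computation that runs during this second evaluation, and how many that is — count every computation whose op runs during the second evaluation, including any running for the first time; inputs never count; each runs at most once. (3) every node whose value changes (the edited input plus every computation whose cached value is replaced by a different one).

Demanding t7 again yields 0.
5 computations run: t1, t2, t3, t4, t7.
The nodes whose values change: a7, t1, t2, t3, t4, t7.

First demand of the output computes:
  t1 = if0(a7=4 -> else branch a6) = 4
  t2 = max2(4, 4) = 4
  t3 = min2(4, 4) = 4
  t4 = add(4, 4) = 8
  t7 = min2(8, 4) = 4

After the edit, cleaning proceeds:
  t1: a read changed (a7 4->0) — executes, giving 0.
  t2: a read changed (t1 4->0; a7 4->0) — executes, giving 0.
  t3: a read changed (a7 4->0; t1 4->0) — executes, giving 0.
  t4: a read changed (t2 4->0; t3 4->0) — executes, giving 0.
  t7: a read changed (t4 8->0; t1 4->0) — executes, giving 0.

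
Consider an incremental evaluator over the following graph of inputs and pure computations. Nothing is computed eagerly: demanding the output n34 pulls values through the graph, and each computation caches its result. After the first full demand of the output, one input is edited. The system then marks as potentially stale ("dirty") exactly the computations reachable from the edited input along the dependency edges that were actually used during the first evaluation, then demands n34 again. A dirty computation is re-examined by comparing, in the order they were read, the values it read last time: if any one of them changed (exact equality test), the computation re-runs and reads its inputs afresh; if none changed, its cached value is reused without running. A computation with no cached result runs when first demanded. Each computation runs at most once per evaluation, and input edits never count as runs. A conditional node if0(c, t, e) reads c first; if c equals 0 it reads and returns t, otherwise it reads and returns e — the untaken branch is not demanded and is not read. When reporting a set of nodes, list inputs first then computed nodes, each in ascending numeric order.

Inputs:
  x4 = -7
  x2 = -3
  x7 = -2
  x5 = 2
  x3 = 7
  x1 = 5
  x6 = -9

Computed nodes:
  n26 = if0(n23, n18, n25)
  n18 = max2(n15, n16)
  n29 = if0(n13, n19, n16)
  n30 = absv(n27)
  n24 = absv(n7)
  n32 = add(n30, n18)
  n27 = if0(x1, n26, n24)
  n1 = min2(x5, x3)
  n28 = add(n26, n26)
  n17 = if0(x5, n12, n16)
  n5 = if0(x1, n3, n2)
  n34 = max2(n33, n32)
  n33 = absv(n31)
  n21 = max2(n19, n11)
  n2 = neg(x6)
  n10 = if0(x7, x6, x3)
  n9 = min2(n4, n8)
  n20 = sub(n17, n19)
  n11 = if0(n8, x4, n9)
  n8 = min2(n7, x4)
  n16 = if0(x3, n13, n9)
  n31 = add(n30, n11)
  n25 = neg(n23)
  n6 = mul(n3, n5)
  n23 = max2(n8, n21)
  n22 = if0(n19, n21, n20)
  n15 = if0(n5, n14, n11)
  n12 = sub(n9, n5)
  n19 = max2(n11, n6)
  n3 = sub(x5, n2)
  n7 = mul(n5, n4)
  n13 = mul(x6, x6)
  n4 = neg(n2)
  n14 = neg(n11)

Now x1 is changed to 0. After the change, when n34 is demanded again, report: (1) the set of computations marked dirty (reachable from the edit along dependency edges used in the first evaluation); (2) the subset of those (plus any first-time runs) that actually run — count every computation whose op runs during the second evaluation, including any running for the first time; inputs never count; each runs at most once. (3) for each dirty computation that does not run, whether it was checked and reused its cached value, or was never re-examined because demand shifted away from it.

Dirty set: n5, n7, n8, n9, n11, n15, n16, n18, n24, n27, n30, n31, n32, n33, n34.
Run set: n3, n5, n6, n7, n8, n9, n11, n15, n16, n18, n19, n21, n23, n25, n26, n27, n30, n31, n32, n33, n34 (21 run).
Left stale — demand moved off them: n24.
The important point: the flipped condition redirects demand; n24 is left stale, never re-checked.

Initial pass — values computed on the first demand:
  n2 = neg(-9) = 9
  n4 = neg(9) = -9
  n5 = if0(x1=5 -> else branch n2) = 9
  n7 = mul(9, -9) = -81
  n8 = min2(-81, -7) = -81
  n9 = min2(-9, -81) = -81
  n11 = if0(n8=-81 -> else branch n9) = -81
  n15 = if0(n5=9 -> else branch n11) = -81
  n16 = if0(x3=7 -> else branch n9) = -81
  n18 = max2(-81, -81) = -81
  n24 = absv(-81) = 81
  n27 = if0(x1=5 -> else branch n24) = 81
  n30 = absv(81) = 81
  n31 = add(81, -81) = 0
  n32 = add(81, -81) = 0
  n33 = absv(0) = 0
  n34 = max2(0, 0) = 0

Second demand — change propagation:
  n3: newly demanded (no cache) — executes and yields -7.
  n5: re-runs because x1 5->0; new result -7.
  n6: newly demanded (no cache) — executes and yields 49.
  n7: re-runs because n5 9->-7; new result 63.
  n8: re-runs because n7 -81->63; new result -7.
  n9: re-runs because n8 -81->-7; new result -9.
  n11: re-runs because n8 -81->-7; n9 -81->-9; new result -9.
  n15: re-runs because n5 9->-7; n11 -81->-9; new result -9.
  n16: re-runs because n9 -81->-9; new result -9.
  n18: re-runs because n15 -81->-9; n16 -81->-9; new result -9.
  n19: newly demanded (no cache) — executes and yields 49.
  n21: newly demanded (no cache) — executes and yields 49.
  n23: newly demanded (no cache) — executes and yields 49.
  n24: dirty yet unreached — the second evaluation never asks for it.
  n25: newly demanded (no cache) — executes and yields -49.
  n26: newly demanded (no cache) — executes and yields -49.
  n27: re-runs because x1 5->0; new result -49.
  n30: re-runs because n27 81->-49; new result 49.
  n31: re-runs because n30 81->49; n11 -81->-9; new result 40.
  n32: re-runs because n30 81->49; n18 -81->-9; new result 40.
  n33: re-runs because n31 0->40; new result 40.
  n34: re-runs because n33 0->40; n32 0->40; new result 40.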